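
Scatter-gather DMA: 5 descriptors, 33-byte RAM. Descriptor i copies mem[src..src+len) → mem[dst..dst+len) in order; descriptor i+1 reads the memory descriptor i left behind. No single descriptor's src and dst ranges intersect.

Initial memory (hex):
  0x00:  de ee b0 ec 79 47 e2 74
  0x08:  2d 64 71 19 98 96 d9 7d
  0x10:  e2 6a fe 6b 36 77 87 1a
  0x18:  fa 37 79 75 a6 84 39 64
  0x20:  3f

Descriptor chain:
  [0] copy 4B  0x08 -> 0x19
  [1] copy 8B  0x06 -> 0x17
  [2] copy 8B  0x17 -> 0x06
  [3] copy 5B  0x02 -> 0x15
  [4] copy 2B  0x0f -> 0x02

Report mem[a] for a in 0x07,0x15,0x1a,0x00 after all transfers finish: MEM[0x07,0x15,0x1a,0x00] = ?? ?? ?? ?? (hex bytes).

[0] 0x08->0x19 len=4 : 2d 64 71 19
[1] 0x06->0x17 len=8 : e2 74 2d 64 71 19 98 96
[2] 0x17->0x06 len=8 : e2 74 2d 64 71 19 98 96
[3] 0x02->0x15 len=5 : b0 ec 79 47 e2
[4] 0x0f->0x02 len=2 : 7d e2
query mem[0x07]=0x74, mem[0x15]=0xb0, mem[0x1a]=0x64, mem[0x00]=0xde

MEM[0x07,0x15,0x1a,0x00] = 74 b0 64 de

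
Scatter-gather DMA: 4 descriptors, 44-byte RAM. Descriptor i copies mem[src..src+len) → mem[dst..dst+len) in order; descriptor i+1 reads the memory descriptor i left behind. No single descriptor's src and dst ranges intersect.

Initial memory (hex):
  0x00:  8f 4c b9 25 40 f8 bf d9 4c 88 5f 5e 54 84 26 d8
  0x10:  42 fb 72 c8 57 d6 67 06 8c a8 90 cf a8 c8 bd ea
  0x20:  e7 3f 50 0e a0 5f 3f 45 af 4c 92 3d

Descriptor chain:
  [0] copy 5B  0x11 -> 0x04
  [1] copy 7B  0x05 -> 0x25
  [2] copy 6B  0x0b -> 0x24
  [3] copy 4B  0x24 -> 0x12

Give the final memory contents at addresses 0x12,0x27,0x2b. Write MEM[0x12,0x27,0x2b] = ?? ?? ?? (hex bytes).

[0] 0x11->0x04 len=5 : fb 72 c8 57 d6
[1] 0x05->0x25 len=7 : 72 c8 57 d6 88 5f 5e
[2] 0x0b->0x24 len=6 : 5e 54 84 26 d8 42
[3] 0x24->0x12 len=4 : 5e 54 84 26
query mem[0x12]=0x5e, mem[0x27]=0x26, mem[0x2b]=0x5e

MEM[0x12,0x27,0x2b] = 5e 26 5e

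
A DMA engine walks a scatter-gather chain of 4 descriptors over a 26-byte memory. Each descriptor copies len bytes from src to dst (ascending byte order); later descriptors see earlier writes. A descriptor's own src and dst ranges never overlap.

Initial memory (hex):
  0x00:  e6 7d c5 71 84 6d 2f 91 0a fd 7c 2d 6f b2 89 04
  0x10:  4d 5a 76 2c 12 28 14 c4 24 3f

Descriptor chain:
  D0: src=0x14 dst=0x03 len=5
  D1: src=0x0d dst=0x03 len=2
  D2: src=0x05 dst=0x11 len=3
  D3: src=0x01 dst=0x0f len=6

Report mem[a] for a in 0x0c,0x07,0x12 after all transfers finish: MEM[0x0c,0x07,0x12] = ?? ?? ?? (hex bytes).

#0 dst[0x03+5] := {0x12,0x28,0x14,0xc4,0x24}
#1 dst[0x03+2] := {0xb2,0x89}
#2 dst[0x11+3] := {0x14,0xc4,0x24}
#3 dst[0x0f+6] := {0x7d,0xc5,0xb2,0x89,0x14,0xc4}
query mem[0x0c]=0x6f, mem[0x07]=0x24, mem[0x12]=0x89

MEM[0x0c,0x07,0x12] = 6f 24 89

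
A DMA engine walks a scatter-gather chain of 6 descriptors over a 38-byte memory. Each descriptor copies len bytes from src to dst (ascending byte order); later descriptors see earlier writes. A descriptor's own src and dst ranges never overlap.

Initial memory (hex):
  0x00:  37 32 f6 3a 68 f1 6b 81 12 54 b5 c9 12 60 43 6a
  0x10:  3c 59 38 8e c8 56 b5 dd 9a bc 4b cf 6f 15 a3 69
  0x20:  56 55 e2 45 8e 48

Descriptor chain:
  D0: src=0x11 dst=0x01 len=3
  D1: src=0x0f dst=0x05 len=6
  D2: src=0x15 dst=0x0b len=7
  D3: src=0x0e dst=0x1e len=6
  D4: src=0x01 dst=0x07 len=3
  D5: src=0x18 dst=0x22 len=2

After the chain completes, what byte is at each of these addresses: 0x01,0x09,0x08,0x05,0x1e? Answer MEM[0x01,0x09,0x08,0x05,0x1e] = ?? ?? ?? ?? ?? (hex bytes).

  after D0: wrote 3B at 0x01 = 59388e
  after D1: wrote 6B at 0x05 = 6a3c59388ec8
  after D2: wrote 7B at 0x0b = 56b5dd9abc4bcf
  after D3: wrote 6B at 0x1e = 9abc4bcf388e
  after D4: wrote 3B at 0x07 = 59388e
  after D5: wrote 2B at 0x22 = 9abc
query mem[0x01]=0x59, mem[0x09]=0x8e, mem[0x08]=0x38, mem[0x05]=0x6a, mem[0x1e]=0x9a

MEM[0x01,0x09,0x08,0x05,0x1e] = 59 8e 38 6a 9a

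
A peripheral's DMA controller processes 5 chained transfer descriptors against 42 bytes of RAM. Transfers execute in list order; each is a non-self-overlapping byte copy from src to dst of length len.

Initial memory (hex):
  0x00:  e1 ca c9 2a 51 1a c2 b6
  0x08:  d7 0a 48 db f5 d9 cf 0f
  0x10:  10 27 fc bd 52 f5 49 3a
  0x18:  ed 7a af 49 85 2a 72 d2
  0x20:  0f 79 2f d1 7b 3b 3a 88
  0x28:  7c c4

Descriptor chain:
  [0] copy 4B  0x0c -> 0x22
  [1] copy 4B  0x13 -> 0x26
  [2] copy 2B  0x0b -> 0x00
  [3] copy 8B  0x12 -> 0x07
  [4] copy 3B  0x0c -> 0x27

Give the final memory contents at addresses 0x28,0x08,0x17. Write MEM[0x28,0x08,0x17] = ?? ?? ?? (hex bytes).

  after D0: wrote 4B at 0x22 = f5d9cf0f
  after D1: wrote 4B at 0x26 = bd52f549
  after D2: wrote 2B at 0x00 = dbf5
  after D3: wrote 8B at 0x07 = fcbd52f5493aed7a
  after D4: wrote 3B at 0x27 = 3aed7a
query mem[0x28]=0xed, mem[0x08]=0xbd, mem[0x17]=0x3a

MEM[0x28,0x08,0x17] = ed bd 3a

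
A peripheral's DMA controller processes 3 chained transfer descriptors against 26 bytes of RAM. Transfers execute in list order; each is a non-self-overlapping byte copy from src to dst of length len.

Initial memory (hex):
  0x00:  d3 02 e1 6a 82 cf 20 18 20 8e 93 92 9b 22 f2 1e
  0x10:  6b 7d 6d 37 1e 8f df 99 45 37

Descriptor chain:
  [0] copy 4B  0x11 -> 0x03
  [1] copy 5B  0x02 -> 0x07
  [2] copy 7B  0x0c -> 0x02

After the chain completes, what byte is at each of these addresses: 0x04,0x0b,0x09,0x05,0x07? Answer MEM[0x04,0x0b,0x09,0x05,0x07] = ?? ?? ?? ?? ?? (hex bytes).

D0: mem[0x03..0x06] <- [7d 6d 37 1e]
D1: mem[0x07..0x0b] <- [e1 7d 6d 37 1e]
D2: mem[0x02..0x08] <- [9b 22 f2 1e 6b 7d 6d]
query mem[0x04]=0xf2, mem[0x0b]=0x1e, mem[0x09]=0x6d, mem[0x05]=0x1e, mem[0x07]=0x7d

MEM[0x04,0x0b,0x09,0x05,0x07] = f2 1e 6d 1e 7d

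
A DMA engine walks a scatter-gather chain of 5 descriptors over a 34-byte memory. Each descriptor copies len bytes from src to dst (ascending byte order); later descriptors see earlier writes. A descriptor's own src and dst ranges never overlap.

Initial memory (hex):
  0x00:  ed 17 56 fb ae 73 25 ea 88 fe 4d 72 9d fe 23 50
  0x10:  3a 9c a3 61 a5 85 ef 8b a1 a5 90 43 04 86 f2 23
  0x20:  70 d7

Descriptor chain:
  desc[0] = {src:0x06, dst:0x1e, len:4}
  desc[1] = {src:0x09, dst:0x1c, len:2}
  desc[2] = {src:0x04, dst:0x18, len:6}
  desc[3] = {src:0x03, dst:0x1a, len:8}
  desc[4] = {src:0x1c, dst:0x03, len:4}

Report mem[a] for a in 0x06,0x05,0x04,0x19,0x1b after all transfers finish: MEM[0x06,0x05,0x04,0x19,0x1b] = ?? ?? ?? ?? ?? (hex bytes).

[0] 0x06->0x1e len=4 : 25 ea 88 fe
[1] 0x09->0x1c len=2 : fe 4d
[2] 0x04->0x18 len=6 : ae 73 25 ea 88 fe
[3] 0x03->0x1a len=8 : fb ae 73 25 ea 88 fe 4d
[4] 0x1c->0x03 len=4 : 73 25 ea 88
query mem[0x06]=0x88, mem[0x05]=0xea, mem[0x04]=0x25, mem[0x19]=0x73, mem[0x1b]=0xae

MEM[0x06,0x05,0x04,0x19,0x1b] = 88 ea 25 73 ae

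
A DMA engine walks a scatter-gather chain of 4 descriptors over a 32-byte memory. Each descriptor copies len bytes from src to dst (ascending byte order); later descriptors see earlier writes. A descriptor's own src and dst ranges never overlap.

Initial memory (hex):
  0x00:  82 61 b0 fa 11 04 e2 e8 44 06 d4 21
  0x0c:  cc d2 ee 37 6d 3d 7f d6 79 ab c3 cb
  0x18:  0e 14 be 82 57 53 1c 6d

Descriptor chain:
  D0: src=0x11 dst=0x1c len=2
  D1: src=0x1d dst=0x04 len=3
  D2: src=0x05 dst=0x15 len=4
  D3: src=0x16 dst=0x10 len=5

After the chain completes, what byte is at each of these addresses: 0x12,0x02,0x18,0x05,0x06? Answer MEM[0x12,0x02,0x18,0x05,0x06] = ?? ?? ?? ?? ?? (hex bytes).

MEM[0x12,0x02,0x18,0x05,0x06] = 44 b0 44 1c 6d

[0] 0x11->0x1c len=2 : 3d 7f
[1] 0x1d->0x04 len=3 : 7f 1c 6d
[2] 0x05->0x15 len=4 : 1c 6d e8 44
[3] 0x16->0x10 len=5 : 6d e8 44 14 be
query mem[0x12]=0x44, mem[0x02]=0xb0, mem[0x18]=0x44, mem[0x05]=0x1c, mem[0x06]=0x6d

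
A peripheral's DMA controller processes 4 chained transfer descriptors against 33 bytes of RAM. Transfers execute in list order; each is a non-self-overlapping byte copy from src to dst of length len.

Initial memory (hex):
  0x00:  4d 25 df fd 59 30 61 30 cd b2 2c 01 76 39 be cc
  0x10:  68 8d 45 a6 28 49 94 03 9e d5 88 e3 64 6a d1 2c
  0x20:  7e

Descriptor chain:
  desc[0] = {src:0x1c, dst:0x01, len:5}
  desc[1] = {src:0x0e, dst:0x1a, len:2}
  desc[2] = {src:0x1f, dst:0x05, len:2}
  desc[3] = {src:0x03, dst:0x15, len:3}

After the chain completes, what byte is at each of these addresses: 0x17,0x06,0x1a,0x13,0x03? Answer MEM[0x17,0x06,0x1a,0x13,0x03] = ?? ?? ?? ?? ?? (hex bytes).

[0] 0x1c->0x01 len=5 : 64 6a d1 2c 7e
[1] 0x0e->0x1a len=2 : be cc
[2] 0x1f->0x05 len=2 : 2c 7e
[3] 0x03->0x15 len=3 : d1 2c 2c
query mem[0x17]=0x2c, mem[0x06]=0x7e, mem[0x1a]=0xbe, mem[0x13]=0xa6, mem[0x03]=0xd1

MEM[0x17,0x06,0x1a,0x13,0x03] = 2c 7e be a6 d1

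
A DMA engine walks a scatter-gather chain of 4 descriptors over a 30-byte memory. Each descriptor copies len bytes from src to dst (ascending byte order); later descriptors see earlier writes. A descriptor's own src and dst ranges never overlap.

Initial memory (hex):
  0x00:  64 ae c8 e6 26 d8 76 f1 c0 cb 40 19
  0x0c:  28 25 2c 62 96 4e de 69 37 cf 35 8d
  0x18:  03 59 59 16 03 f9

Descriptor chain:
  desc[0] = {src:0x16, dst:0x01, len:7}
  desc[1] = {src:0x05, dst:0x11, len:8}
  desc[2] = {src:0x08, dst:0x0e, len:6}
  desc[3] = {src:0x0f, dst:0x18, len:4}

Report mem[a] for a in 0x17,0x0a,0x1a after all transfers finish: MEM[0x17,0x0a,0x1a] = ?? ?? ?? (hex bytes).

[0] 0x16->0x01 len=7 : 35 8d 03 59 59 16 03
[1] 0x05->0x11 len=8 : 59 16 03 c0 cb 40 19 28
[2] 0x08->0x0e len=6 : c0 cb 40 19 28 25
[3] 0x0f->0x18 len=4 : cb 40 19 28
query mem[0x17]=0x19, mem[0x0a]=0x40, mem[0x1a]=0x19

MEM[0x17,0x0a,0x1a] = 19 40 19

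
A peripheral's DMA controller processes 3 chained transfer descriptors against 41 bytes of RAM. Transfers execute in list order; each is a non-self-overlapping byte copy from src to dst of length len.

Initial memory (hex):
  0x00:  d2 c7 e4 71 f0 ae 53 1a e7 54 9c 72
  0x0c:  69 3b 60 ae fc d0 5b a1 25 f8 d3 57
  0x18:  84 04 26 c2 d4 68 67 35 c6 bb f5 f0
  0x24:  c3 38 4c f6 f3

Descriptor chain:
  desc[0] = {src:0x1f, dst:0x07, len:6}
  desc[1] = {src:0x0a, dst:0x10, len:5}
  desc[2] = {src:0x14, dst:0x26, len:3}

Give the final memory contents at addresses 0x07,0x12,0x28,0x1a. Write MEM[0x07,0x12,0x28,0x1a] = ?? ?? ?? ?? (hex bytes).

MEM[0x07,0x12,0x28,0x1a] = 35 c3 d3 26

#0 dst[0x07+6] := {0x35,0xc6,0xbb,0xf5,0xf0,0xc3}
#1 dst[0x10+5] := {0xf5,0xf0,0xc3,0x3b,0x60}
#2 dst[0x26+3] := {0x60,0xf8,0xd3}
query mem[0x07]=0x35, mem[0x12]=0xc3, mem[0x28]=0xd3, mem[0x1a]=0x26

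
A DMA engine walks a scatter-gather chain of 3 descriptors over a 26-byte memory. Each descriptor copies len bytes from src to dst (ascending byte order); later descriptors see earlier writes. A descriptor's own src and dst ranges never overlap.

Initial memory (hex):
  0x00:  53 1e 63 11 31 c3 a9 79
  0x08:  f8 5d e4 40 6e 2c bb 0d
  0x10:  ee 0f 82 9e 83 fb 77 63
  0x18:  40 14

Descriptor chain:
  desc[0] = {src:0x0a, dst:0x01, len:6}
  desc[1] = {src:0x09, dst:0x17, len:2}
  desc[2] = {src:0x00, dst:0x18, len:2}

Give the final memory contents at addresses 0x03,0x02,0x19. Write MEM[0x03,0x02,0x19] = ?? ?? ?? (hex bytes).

#0 dst[0x01+6] := {0xe4,0x40,0x6e,0x2c,0xbb,0x0d}
#1 dst[0x17+2] := {0x5d,0xe4}
#2 dst[0x18+2] := {0x53,0xe4}
query mem[0x03]=0x6e, mem[0x02]=0x40, mem[0x19]=0xe4

MEM[0x03,0x02,0x19] = 6e 40 e4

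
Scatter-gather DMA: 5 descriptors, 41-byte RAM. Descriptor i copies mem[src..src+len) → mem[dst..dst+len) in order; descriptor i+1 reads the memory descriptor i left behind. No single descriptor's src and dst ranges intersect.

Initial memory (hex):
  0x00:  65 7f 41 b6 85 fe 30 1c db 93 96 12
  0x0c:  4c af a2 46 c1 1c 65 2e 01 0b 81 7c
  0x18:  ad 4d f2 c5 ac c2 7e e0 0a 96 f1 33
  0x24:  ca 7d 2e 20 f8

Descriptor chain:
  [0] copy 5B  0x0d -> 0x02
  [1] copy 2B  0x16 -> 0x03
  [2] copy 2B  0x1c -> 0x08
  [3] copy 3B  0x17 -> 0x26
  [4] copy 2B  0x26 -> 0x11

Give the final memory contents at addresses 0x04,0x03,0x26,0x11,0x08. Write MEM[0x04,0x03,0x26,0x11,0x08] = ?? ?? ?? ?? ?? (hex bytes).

MEM[0x04,0x03,0x26,0x11,0x08] = 7c 81 7c 7c ac

#0 dst[0x02+5] := {0xaf,0xa2,0x46,0xc1,0x1c}
#1 dst[0x03+2] := {0x81,0x7c}
#2 dst[0x08+2] := {0xac,0xc2}
#3 dst[0x26+3] := {0x7c,0xad,0x4d}
#4 dst[0x11+2] := {0x7c,0xad}
query mem[0x04]=0x7c, mem[0x03]=0x81, mem[0x26]=0x7c, mem[0x11]=0x7c, mem[0x08]=0xac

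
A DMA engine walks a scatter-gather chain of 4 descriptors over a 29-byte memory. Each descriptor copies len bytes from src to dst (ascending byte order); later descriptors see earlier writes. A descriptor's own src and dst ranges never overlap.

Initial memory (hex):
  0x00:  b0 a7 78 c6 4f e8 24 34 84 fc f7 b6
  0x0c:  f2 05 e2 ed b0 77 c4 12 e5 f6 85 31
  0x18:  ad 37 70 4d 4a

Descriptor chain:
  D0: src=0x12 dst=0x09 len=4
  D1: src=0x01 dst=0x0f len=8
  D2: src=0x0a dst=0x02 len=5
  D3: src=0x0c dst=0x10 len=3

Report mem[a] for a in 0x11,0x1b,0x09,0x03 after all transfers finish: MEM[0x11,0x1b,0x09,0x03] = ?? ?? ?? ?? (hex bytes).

MEM[0x11,0x1b,0x09,0x03] = 05 4d c4 e5

#0 dst[0x09+4] := {0xc4,0x12,0xe5,0xf6}
#1 dst[0x0f+8] := {0xa7,0x78,0xc6,0x4f,0xe8,0x24,0x34,0x84}
#2 dst[0x02+5] := {0x12,0xe5,0xf6,0x05,0xe2}
#3 dst[0x10+3] := {0xf6,0x05,0xe2}
query mem[0x11]=0x05, mem[0x1b]=0x4d, mem[0x09]=0xc4, mem[0x03]=0xe5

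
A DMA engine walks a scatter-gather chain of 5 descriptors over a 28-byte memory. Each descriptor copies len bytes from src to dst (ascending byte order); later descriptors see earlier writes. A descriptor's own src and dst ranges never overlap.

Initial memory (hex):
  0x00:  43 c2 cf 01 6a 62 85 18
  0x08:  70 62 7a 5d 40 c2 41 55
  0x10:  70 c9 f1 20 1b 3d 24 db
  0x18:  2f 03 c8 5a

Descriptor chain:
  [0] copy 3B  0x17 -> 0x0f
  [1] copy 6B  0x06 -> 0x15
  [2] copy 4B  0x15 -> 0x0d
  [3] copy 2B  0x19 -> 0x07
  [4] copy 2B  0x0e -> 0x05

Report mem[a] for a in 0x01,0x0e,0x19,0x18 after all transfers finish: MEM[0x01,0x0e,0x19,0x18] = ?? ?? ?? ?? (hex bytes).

MEM[0x01,0x0e,0x19,0x18] = c2 18 7a 62

D0: mem[0x0f..0x11] <- [db 2f 03]
D1: mem[0x15..0x1a] <- [85 18 70 62 7a 5d]
D2: mem[0x0d..0x10] <- [85 18 70 62]
D3: mem[0x07..0x08] <- [7a 5d]
D4: mem[0x05..0x06] <- [18 70]
query mem[0x01]=0xc2, mem[0x0e]=0x18, mem[0x19]=0x7a, mem[0x18]=0x62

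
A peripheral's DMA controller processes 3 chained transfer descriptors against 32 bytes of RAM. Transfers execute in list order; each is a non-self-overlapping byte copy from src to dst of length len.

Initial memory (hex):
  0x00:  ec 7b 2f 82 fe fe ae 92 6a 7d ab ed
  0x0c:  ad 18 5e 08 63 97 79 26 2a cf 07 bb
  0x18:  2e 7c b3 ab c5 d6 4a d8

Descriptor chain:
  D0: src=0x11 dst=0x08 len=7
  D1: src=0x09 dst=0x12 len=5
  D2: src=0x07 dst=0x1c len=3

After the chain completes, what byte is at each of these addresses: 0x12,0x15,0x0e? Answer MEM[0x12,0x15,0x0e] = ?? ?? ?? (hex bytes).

  after D0: wrote 7B at 0x08 = 9779262acf07bb
  after D1: wrote 5B at 0x12 = 79262acf07
  after D2: wrote 3B at 0x1c = 929779
query mem[0x12]=0x79, mem[0x15]=0xcf, mem[0x0e]=0xbb

MEM[0x12,0x15,0x0e] = 79 cf bb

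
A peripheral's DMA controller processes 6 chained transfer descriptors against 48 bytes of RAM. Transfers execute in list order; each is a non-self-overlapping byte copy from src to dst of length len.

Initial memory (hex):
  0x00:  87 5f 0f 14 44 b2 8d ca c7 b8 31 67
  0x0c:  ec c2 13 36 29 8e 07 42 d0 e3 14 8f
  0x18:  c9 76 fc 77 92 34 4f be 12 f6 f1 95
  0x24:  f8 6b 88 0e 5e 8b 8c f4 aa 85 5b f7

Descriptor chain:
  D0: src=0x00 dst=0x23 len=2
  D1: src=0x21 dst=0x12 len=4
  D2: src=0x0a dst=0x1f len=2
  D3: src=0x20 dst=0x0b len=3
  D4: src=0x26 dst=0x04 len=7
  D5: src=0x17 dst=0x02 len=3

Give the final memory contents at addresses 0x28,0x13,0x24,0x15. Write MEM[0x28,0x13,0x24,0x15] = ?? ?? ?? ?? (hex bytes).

MEM[0x28,0x13,0x24,0x15] = 5e f1 5f 5f

#0 dst[0x23+2] := {0x87,0x5f}
#1 dst[0x12+4] := {0xf6,0xf1,0x87,0x5f}
#2 dst[0x1f+2] := {0x31,0x67}
#3 dst[0x0b+3] := {0x67,0xf6,0xf1}
#4 dst[0x04+7] := {0x88,0x0e,0x5e,0x8b,0x8c,0xf4,0xaa}
#5 dst[0x02+3] := {0x8f,0xc9,0x76}
query mem[0x28]=0x5e, mem[0x13]=0xf1, mem[0x24]=0x5f, mem[0x15]=0x5f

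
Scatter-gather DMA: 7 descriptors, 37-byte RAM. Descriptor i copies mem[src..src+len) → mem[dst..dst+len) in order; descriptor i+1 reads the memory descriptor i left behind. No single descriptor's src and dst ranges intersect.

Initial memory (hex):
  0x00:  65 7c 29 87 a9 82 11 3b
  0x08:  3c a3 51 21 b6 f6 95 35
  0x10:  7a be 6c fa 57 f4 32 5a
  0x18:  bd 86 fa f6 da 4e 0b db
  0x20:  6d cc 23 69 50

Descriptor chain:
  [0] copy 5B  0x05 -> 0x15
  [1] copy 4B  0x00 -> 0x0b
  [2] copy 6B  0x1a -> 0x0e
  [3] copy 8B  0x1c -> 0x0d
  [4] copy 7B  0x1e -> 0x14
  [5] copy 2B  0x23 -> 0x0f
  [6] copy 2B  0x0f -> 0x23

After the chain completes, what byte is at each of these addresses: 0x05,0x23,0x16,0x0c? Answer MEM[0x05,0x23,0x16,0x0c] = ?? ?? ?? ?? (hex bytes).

  after D0: wrote 5B at 0x15 = 82113b3ca3
  after D1: wrote 4B at 0x0b = 657c2987
  after D2: wrote 6B at 0x0e = faf6da4e0bdb
  after D3: wrote 8B at 0x0d = da4e0bdb6dcc2369
  after D4: wrote 7B at 0x14 = 0bdb6dcc236950
  after D5: wrote 2B at 0x0f = 6950
  after D6: wrote 2B at 0x23 = 6950
query mem[0x05]=0x82, mem[0x23]=0x69, mem[0x16]=0x6d, mem[0x0c]=0x7c

MEM[0x05,0x23,0x16,0x0c] = 82 69 6d 7c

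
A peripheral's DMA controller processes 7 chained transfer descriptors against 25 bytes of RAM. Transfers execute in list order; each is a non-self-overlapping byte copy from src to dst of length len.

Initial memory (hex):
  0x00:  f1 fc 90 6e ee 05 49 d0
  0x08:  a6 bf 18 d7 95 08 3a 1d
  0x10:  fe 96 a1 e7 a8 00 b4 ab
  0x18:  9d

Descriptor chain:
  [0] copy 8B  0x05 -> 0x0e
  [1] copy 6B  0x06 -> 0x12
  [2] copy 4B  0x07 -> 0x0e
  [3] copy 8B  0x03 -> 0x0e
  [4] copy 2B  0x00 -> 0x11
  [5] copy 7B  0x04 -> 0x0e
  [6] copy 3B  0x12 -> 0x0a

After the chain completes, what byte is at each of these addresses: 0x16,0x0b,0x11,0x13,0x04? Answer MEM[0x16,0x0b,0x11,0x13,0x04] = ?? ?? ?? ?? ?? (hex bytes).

#0 dst[0x0e+8] := {0x05,0x49,0xd0,0xa6,0xbf,0x18,0xd7,0x95}
#1 dst[0x12+6] := {0x49,0xd0,0xa6,0xbf,0x18,0xd7}
#2 dst[0x0e+4] := {0xd0,0xa6,0xbf,0x18}
#3 dst[0x0e+8] := {0x6e,0xee,0x05,0x49,0xd0,0xa6,0xbf,0x18}
#4 dst[0x11+2] := {0xf1,0xfc}
#5 dst[0x0e+7] := {0xee,0x05,0x49,0xd0,0xa6,0xbf,0x18}
#6 dst[0x0a+3] := {0xa6,0xbf,0x18}
query mem[0x16]=0x18, mem[0x0b]=0xbf, mem[0x11]=0xd0, mem[0x13]=0xbf, mem[0x04]=0xee

MEM[0x16,0x0b,0x11,0x13,0x04] = 18 bf d0 bf ee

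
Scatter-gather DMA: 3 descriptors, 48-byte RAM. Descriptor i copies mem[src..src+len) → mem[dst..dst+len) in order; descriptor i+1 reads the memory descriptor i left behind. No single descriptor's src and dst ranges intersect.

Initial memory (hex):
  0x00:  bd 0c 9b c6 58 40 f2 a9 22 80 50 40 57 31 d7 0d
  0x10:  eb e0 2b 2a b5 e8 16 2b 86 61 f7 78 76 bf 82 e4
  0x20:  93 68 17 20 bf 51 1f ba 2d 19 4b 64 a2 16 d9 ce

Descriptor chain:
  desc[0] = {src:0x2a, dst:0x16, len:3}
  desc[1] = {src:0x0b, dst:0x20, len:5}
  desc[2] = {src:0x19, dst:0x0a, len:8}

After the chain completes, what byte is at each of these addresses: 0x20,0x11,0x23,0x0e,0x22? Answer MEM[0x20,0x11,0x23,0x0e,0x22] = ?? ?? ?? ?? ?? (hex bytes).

MEM[0x20,0x11,0x23,0x0e,0x22] = 40 40 d7 bf 31

D0: mem[0x16..0x18] <- [4b 64 a2]
D1: mem[0x20..0x24] <- [40 57 31 d7 0d]
D2: mem[0x0a..0x11] <- [61 f7 78 76 bf 82 e4 40]
query mem[0x20]=0x40, mem[0x11]=0x40, mem[0x23]=0xd7, mem[0x0e]=0xbf, mem[0x22]=0x31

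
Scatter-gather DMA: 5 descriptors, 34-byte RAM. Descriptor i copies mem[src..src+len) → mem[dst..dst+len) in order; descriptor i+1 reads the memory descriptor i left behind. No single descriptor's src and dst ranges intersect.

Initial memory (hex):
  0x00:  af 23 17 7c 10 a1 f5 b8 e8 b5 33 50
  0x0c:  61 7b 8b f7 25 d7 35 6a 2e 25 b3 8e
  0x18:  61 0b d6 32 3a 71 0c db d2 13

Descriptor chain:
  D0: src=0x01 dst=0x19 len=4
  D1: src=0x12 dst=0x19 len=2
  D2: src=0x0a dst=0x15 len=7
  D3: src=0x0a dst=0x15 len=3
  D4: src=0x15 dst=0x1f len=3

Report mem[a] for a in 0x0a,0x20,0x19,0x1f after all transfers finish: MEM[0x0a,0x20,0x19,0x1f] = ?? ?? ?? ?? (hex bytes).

MEM[0x0a,0x20,0x19,0x1f] = 33 50 8b 33

D0: mem[0x19..0x1c] <- [23 17 7c 10]
D1: mem[0x19..0x1a] <- [35 6a]
D2: mem[0x15..0x1b] <- [33 50 61 7b 8b f7 25]
D3: mem[0x15..0x17] <- [33 50 61]
D4: mem[0x1f..0x21] <- [33 50 61]
query mem[0x0a]=0x33, mem[0x20]=0x50, mem[0x19]=0x8b, mem[0x1f]=0x33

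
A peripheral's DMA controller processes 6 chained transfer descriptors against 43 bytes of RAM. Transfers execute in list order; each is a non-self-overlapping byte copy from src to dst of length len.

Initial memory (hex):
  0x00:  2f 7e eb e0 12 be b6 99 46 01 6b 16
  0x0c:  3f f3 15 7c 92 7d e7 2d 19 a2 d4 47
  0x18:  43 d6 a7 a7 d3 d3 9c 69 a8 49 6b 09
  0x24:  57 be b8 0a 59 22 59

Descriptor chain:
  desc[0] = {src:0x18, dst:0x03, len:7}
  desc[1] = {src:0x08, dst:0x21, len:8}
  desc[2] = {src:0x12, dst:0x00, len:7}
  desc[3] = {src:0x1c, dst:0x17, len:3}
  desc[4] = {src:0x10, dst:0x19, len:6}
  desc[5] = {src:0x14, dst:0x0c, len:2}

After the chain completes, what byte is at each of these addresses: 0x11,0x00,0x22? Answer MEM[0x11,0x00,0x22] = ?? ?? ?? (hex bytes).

MEM[0x11,0x00,0x22] = 7d e7 9c

D0: mem[0x03..0x09] <- [43 d6 a7 a7 d3 d3 9c]
D1: mem[0x21..0x28] <- [d3 9c 6b 16 3f f3 15 7c]
D2: mem[0x00..0x06] <- [e7 2d 19 a2 d4 47 43]
D3: mem[0x17..0x19] <- [d3 d3 9c]
D4: mem[0x19..0x1e] <- [92 7d e7 2d 19 a2]
D5: mem[0x0c..0x0d] <- [19 a2]
query mem[0x11]=0x7d, mem[0x00]=0xe7, mem[0x22]=0x9c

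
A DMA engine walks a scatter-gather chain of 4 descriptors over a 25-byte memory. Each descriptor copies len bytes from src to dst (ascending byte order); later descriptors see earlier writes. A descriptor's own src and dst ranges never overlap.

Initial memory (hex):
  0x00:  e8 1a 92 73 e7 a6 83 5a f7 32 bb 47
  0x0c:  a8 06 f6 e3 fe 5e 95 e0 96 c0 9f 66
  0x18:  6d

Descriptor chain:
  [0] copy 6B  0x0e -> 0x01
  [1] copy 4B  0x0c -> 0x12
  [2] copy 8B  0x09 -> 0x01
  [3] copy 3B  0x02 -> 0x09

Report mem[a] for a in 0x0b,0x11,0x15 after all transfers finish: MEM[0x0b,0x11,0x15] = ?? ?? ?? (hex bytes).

[0] 0x0e->0x01 len=6 : f6 e3 fe 5e 95 e0
[1] 0x0c->0x12 len=4 : a8 06 f6 e3
[2] 0x09->0x01 len=8 : 32 bb 47 a8 06 f6 e3 fe
[3] 0x02->0x09 len=3 : bb 47 a8
query mem[0x0b]=0xa8, mem[0x11]=0x5e, mem[0x15]=0xe3

MEM[0x0b,0x11,0x15] = a8 5e e3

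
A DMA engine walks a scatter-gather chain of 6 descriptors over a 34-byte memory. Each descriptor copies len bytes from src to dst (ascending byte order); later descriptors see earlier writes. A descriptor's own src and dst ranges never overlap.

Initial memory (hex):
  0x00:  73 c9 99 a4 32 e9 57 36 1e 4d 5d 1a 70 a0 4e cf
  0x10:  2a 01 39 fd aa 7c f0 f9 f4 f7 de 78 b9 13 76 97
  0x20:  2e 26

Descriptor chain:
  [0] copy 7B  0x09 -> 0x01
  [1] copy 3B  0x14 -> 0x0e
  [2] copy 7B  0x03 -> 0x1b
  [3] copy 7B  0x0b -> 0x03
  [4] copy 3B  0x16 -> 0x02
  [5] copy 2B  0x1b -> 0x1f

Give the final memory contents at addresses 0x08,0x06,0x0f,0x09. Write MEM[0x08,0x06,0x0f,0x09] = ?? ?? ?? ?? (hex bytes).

  after D0: wrote 7B at 0x01 = 4d5d1a70a04ecf
  after D1: wrote 3B at 0x0e = aa7cf0
  after D2: wrote 7B at 0x1b = 1a70a04ecf1e4d
  after D3: wrote 7B at 0x03 = 1a70a0aa7cf001
  after D4: wrote 3B at 0x02 = f0f9f4
  after D5: wrote 2B at 0x1f = 1a70
query mem[0x08]=0xf0, mem[0x06]=0xaa, mem[0x0f]=0x7c, mem[0x09]=0x01

MEM[0x08,0x06,0x0f,0x09] = f0 aa 7c 01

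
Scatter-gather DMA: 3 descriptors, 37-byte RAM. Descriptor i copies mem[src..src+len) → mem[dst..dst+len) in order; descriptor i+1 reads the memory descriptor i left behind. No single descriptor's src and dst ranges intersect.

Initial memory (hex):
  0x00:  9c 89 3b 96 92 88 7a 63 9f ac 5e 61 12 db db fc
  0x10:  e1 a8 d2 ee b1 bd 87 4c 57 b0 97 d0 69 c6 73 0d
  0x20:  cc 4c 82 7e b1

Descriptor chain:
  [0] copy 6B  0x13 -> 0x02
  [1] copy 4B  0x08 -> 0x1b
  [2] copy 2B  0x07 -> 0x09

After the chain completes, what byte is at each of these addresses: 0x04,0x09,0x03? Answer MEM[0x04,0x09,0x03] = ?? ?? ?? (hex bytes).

MEM[0x04,0x09,0x03] = bd 57 b1

#0 dst[0x02+6] := {0xee,0xb1,0xbd,0x87,0x4c,0x57}
#1 dst[0x1b+4] := {0x9f,0xac,0x5e,0x61}
#2 dst[0x09+2] := {0x57,0x9f}
query mem[0x04]=0xbd, mem[0x09]=0x57, mem[0x03]=0xb1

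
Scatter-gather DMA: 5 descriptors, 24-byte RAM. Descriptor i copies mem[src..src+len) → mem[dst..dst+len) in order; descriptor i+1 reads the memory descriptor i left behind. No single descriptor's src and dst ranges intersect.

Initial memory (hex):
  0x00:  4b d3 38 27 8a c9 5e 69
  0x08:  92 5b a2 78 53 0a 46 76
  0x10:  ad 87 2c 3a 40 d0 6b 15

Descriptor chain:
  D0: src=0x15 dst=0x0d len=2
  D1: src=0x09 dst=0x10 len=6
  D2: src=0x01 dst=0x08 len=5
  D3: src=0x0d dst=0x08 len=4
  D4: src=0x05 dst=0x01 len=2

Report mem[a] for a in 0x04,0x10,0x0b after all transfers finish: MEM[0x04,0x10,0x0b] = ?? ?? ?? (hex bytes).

  after D0: wrote 2B at 0x0d = d06b
  after D1: wrote 6B at 0x10 = 5ba27853d06b
  after D2: wrote 5B at 0x08 = d338278ac9
  after D3: wrote 4B at 0x08 = d06b765b
  after D4: wrote 2B at 0x01 = c95e
query mem[0x04]=0x8a, mem[0x10]=0x5b, mem[0x0b]=0x5b

MEM[0x04,0x10,0x0b] = 8a 5b 5b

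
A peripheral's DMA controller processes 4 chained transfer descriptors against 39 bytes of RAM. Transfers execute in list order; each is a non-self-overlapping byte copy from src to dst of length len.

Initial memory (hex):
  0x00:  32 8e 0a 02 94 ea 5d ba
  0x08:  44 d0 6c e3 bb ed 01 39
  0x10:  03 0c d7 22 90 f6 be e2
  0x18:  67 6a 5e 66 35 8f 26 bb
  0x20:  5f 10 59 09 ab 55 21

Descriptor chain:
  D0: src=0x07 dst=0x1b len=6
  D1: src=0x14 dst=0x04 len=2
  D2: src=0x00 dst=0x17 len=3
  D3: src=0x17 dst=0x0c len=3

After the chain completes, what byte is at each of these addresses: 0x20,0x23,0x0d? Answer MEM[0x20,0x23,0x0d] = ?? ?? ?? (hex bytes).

MEM[0x20,0x23,0x0d] = bb 09 8e

[0] 0x07->0x1b len=6 : ba 44 d0 6c e3 bb
[1] 0x14->0x04 len=2 : 90 f6
[2] 0x00->0x17 len=3 : 32 8e 0a
[3] 0x17->0x0c len=3 : 32 8e 0a
query mem[0x20]=0xbb, mem[0x23]=0x09, mem[0x0d]=0x8e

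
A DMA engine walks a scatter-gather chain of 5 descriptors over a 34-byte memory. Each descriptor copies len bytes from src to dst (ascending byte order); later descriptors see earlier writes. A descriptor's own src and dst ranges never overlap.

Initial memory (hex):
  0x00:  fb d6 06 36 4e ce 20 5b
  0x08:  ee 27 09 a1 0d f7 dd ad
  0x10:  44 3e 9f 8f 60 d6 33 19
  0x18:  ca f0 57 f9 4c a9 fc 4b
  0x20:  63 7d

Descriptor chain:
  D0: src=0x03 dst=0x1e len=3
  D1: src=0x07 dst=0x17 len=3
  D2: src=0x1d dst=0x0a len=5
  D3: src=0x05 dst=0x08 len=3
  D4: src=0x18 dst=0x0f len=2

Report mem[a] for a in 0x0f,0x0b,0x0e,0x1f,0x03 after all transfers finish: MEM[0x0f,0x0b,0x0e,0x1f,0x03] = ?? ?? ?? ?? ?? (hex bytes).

MEM[0x0f,0x0b,0x0e,0x1f,0x03] = ee 36 7d 4e 36

  after D0: wrote 3B at 0x1e = 364ece
  after D1: wrote 3B at 0x17 = 5bee27
  after D2: wrote 5B at 0x0a = a9364ece7d
  after D3: wrote 3B at 0x08 = ce205b
  after D4: wrote 2B at 0x0f = ee27
query mem[0x0f]=0xee, mem[0x0b]=0x36, mem[0x0e]=0x7d, mem[0x1f]=0x4e, mem[0x03]=0x36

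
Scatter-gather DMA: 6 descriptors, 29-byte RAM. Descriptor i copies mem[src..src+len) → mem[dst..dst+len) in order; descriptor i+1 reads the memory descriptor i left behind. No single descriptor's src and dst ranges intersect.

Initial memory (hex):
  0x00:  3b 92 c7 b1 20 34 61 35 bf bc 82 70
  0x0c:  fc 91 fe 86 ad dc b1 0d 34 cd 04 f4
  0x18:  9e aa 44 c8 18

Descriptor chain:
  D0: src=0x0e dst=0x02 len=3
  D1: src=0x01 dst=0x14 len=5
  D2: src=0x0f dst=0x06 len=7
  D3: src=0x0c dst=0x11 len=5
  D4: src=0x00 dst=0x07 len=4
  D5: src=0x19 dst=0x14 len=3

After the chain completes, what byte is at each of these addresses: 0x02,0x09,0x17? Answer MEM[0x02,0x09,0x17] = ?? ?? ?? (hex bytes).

D0: mem[0x02..0x04] <- [fe 86 ad]
D1: mem[0x14..0x18] <- [92 fe 86 ad 34]
D2: mem[0x06..0x0c] <- [86 ad dc b1 0d 92 fe]
D3: mem[0x11..0x15] <- [fe 91 fe 86 ad]
D4: mem[0x07..0x0a] <- [3b 92 fe 86]
D5: mem[0x14..0x16] <- [aa 44 c8]
query mem[0x02]=0xfe, mem[0x09]=0xfe, mem[0x17]=0xad

MEM[0x02,0x09,0x17] = fe fe ad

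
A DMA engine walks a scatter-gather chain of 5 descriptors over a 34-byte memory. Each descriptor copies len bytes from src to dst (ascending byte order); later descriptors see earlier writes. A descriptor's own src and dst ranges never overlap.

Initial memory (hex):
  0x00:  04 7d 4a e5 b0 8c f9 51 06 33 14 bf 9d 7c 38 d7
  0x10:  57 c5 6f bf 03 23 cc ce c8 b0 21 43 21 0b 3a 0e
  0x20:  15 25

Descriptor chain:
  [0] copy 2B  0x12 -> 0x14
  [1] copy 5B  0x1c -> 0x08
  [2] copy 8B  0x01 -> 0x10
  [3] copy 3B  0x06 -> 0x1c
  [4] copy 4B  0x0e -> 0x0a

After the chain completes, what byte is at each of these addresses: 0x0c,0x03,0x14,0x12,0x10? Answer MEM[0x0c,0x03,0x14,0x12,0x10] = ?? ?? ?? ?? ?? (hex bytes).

MEM[0x0c,0x03,0x14,0x12,0x10] = 7d e5 8c e5 7d

D0: mem[0x14..0x15] <- [6f bf]
D1: mem[0x08..0x0c] <- [21 0b 3a 0e 15]
D2: mem[0x10..0x17] <- [7d 4a e5 b0 8c f9 51 21]
D3: mem[0x1c..0x1e] <- [f9 51 21]
D4: mem[0x0a..0x0d] <- [38 d7 7d 4a]
query mem[0x0c]=0x7d, mem[0x03]=0xe5, mem[0x14]=0x8c, mem[0x12]=0xe5, mem[0x10]=0x7d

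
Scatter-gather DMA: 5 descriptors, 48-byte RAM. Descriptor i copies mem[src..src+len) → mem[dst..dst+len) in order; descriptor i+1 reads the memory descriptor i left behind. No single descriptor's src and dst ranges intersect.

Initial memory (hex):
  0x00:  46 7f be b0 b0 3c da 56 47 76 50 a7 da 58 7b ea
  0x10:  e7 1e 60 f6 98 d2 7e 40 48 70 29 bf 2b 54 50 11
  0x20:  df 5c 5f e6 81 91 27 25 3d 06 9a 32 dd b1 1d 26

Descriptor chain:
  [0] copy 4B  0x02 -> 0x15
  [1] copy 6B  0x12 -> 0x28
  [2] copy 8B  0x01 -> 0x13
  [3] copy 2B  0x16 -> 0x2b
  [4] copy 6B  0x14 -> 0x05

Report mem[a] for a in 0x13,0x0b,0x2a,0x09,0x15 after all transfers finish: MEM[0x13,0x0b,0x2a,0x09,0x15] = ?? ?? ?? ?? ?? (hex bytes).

D0: mem[0x15..0x18] <- [be b0 b0 3c]
D1: mem[0x28..0x2d] <- [60 f6 98 be b0 b0]
D2: mem[0x13..0x1a] <- [7f be b0 b0 3c da 56 47]
D3: mem[0x2b..0x2c] <- [b0 3c]
D4: mem[0x05..0x0a] <- [be b0 b0 3c da 56]
query mem[0x13]=0x7f, mem[0x0b]=0xa7, mem[0x2a]=0x98, mem[0x09]=0xda, mem[0x15]=0xb0

MEM[0x13,0x0b,0x2a,0x09,0x15] = 7f a7 98 da b0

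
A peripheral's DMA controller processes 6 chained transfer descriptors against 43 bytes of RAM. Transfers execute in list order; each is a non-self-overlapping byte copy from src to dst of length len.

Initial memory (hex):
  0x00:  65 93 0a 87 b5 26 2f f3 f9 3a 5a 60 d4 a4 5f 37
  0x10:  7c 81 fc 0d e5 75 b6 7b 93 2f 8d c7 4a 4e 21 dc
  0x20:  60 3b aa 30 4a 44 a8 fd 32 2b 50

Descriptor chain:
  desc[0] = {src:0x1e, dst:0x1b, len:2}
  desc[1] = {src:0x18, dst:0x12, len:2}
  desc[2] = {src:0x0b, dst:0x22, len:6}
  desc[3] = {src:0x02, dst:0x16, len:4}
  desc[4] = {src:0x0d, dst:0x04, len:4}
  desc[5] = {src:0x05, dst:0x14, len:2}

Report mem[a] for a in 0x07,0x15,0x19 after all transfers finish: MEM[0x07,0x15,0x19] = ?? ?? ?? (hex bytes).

MEM[0x07,0x15,0x19] = 7c 37 26

  after D0: wrote 2B at 0x1b = 21dc
  after D1: wrote 2B at 0x12 = 932f
  after D2: wrote 6B at 0x22 = 60d4a45f377c
  after D3: wrote 4B at 0x16 = 0a87b526
  after D4: wrote 4B at 0x04 = a45f377c
  after D5: wrote 2B at 0x14 = 5f37
query mem[0x07]=0x7c, mem[0x15]=0x37, mem[0x19]=0x26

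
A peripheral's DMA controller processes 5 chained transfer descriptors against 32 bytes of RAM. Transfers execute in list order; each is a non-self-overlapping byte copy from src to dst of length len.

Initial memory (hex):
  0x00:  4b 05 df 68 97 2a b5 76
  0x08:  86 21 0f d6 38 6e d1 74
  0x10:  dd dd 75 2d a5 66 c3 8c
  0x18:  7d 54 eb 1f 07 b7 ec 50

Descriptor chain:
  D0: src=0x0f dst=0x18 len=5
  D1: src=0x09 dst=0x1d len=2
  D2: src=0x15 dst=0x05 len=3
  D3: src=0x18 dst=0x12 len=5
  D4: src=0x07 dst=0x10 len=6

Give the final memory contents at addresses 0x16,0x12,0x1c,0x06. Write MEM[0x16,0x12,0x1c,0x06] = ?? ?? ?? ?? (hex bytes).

[0] 0x0f->0x18 len=5 : 74 dd dd 75 2d
[1] 0x09->0x1d len=2 : 21 0f
[2] 0x15->0x05 len=3 : 66 c3 8c
[3] 0x18->0x12 len=5 : 74 dd dd 75 2d
[4] 0x07->0x10 len=6 : 8c 86 21 0f d6 38
query mem[0x16]=0x2d, mem[0x12]=0x21, mem[0x1c]=0x2d, mem[0x06]=0xc3

MEM[0x16,0x12,0x1c,0x06] = 2d 21 2d c3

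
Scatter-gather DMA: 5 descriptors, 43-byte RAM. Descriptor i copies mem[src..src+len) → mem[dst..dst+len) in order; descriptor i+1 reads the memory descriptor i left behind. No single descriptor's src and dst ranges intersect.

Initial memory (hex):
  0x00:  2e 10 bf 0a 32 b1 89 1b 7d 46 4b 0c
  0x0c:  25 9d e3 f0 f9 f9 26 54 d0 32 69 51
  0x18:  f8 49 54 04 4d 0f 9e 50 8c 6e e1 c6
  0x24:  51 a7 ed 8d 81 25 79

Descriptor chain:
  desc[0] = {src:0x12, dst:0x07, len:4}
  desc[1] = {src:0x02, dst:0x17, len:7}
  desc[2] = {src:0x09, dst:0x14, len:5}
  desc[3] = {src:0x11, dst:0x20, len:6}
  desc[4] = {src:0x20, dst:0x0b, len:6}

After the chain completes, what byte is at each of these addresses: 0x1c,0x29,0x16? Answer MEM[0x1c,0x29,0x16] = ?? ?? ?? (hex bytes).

D0: mem[0x07..0x0a] <- [26 54 d0 32]
D1: mem[0x17..0x1d] <- [bf 0a 32 b1 89 26 54]
D2: mem[0x14..0x18] <- [d0 32 0c 25 9d]
D3: mem[0x20..0x25] <- [f9 26 54 d0 32 0c]
D4: mem[0x0b..0x10] <- [f9 26 54 d0 32 0c]
query mem[0x1c]=0x26, mem[0x29]=0x25, mem[0x16]=0x0c

MEM[0x1c,0x29,0x16] = 26 25 0c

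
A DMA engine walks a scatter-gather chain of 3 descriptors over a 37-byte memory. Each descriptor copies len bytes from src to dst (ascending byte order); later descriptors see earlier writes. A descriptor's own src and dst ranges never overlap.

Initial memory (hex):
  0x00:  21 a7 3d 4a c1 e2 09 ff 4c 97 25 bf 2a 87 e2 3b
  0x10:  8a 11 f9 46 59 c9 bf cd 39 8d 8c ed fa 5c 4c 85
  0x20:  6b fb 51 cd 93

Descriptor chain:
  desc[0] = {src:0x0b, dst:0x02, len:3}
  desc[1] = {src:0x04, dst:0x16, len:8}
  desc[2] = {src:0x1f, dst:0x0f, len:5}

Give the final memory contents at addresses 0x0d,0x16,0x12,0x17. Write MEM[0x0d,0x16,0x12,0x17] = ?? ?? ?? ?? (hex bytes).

  after D0: wrote 3B at 0x02 = bf2a87
  after D1: wrote 8B at 0x16 = 87e209ff4c9725bf
  after D2: wrote 5B at 0x0f = 856bfb51cd
query mem[0x0d]=0x87, mem[0x16]=0x87, mem[0x12]=0x51, mem[0x17]=0xe2

MEM[0x0d,0x16,0x12,0x17] = 87 87 51 e2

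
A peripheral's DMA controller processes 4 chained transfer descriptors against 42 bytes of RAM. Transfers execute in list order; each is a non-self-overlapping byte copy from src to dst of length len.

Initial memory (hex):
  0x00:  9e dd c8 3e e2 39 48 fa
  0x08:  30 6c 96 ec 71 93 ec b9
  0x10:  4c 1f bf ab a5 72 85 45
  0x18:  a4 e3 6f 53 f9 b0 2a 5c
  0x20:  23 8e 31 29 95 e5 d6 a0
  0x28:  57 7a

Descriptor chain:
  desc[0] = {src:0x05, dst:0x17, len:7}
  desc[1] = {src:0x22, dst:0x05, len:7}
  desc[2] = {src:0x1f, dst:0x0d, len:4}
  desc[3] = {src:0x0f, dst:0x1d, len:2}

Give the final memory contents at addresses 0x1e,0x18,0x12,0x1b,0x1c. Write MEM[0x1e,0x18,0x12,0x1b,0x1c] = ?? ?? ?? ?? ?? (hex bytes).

MEM[0x1e,0x18,0x12,0x1b,0x1c] = 31 48 bf 6c 96

#0 dst[0x17+7] := {0x39,0x48,0xfa,0x30,0x6c,0x96,0xec}
#1 dst[0x05+7] := {0x31,0x29,0x95,0xe5,0xd6,0xa0,0x57}
#2 dst[0x0d+4] := {0x5c,0x23,0x8e,0x31}
#3 dst[0x1d+2] := {0x8e,0x31}
query mem[0x1e]=0x31, mem[0x18]=0x48, mem[0x12]=0xbf, mem[0x1b]=0x6c, mem[0x1c]=0x96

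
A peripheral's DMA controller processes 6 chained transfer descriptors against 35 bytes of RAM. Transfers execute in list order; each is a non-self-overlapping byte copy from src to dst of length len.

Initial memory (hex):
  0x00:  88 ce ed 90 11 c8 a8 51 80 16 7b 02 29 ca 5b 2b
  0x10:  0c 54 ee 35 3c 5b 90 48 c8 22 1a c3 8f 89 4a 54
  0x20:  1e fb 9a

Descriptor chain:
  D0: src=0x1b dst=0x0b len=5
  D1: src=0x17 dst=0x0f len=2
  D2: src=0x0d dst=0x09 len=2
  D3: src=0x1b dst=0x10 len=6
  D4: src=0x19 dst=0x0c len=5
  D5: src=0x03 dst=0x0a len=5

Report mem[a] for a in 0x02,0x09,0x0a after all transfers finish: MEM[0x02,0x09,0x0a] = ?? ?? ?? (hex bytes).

  after D0: wrote 5B at 0x0b = c38f894a54
  after D1: wrote 2B at 0x0f = 48c8
  after D2: wrote 2B at 0x09 = 894a
  after D3: wrote 6B at 0x10 = c38f894a541e
  after D4: wrote 5B at 0x0c = 221ac38f89
  after D5: wrote 5B at 0x0a = 9011c8a851
query mem[0x02]=0xed, mem[0x09]=0x89, mem[0x0a]=0x90

MEM[0x02,0x09,0x0a] = ed 89 90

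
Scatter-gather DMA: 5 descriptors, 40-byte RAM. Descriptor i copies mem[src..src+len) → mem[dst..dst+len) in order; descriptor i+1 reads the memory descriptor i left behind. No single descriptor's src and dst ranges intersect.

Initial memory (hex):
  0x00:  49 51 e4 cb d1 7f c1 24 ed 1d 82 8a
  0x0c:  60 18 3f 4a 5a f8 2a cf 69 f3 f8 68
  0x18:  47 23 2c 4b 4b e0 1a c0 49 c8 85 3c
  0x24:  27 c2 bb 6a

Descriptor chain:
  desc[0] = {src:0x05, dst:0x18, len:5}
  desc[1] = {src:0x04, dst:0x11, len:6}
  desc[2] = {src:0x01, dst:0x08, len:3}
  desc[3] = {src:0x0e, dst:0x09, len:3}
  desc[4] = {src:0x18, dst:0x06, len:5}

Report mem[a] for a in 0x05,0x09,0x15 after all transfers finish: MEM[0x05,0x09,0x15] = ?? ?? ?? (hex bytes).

  after D0: wrote 5B at 0x18 = 7fc124ed1d
  after D1: wrote 6B at 0x11 = d17fc124ed1d
  after D2: wrote 3B at 0x08 = 51e4cb
  after D3: wrote 3B at 0x09 = 3f4a5a
  after D4: wrote 5B at 0x06 = 7fc124ed1d
query mem[0x05]=0x7f, mem[0x09]=0xed, mem[0x15]=0xed

MEM[0x05,0x09,0x15] = 7f ed ed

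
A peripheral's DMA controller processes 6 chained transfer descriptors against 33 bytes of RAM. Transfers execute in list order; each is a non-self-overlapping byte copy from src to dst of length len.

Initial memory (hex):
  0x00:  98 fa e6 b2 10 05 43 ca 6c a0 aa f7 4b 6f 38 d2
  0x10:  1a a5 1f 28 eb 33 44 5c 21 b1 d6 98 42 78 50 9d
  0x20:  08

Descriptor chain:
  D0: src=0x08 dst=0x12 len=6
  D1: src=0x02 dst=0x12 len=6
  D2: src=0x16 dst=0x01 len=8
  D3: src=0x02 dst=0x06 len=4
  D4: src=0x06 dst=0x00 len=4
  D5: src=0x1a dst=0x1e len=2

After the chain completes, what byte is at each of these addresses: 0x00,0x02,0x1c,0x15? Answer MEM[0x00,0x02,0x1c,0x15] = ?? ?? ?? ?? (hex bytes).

D0: mem[0x12..0x17] <- [6c a0 aa f7 4b 6f]
D1: mem[0x12..0x17] <- [e6 b2 10 05 43 ca]
D2: mem[0x01..0x08] <- [43 ca 21 b1 d6 98 42 78]
D3: mem[0x06..0x09] <- [ca 21 b1 d6]
D4: mem[0x00..0x03] <- [ca 21 b1 d6]
D5: mem[0x1e..0x1f] <- [d6 98]
query mem[0x00]=0xca, mem[0x02]=0xb1, mem[0x1c]=0x42, mem[0x15]=0x05

MEM[0x00,0x02,0x1c,0x15] = ca b1 42 05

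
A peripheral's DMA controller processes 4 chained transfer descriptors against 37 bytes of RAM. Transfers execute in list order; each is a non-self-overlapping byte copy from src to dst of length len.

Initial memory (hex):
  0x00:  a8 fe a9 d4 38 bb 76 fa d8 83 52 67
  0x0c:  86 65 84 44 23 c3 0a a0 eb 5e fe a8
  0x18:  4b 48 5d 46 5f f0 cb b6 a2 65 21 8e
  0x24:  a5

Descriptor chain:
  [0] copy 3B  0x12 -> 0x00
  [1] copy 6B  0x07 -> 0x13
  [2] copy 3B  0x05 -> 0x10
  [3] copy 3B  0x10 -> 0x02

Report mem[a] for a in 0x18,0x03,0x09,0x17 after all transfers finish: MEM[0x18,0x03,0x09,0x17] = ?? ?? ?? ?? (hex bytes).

MEM[0x18,0x03,0x09,0x17] = 86 76 83 67

#0 dst[0x00+3] := {0x0a,0xa0,0xeb}
#1 dst[0x13+6] := {0xfa,0xd8,0x83,0x52,0x67,0x86}
#2 dst[0x10+3] := {0xbb,0x76,0xfa}
#3 dst[0x02+3] := {0xbb,0x76,0xfa}
query mem[0x18]=0x86, mem[0x03]=0x76, mem[0x09]=0x83, mem[0x17]=0x67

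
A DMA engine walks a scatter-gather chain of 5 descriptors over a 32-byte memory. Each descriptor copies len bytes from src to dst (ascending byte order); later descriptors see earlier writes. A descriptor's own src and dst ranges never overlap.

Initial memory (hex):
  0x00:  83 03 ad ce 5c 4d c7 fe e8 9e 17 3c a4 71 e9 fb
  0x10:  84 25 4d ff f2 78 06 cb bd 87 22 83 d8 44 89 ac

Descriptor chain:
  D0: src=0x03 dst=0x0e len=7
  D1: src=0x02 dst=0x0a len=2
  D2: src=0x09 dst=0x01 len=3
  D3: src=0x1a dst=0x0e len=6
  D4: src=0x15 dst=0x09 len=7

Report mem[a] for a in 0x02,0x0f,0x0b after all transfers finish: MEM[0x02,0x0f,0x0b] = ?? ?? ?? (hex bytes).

MEM[0x02,0x0f,0x0b] = ad 83 cb

#0 dst[0x0e+7] := {0xce,0x5c,0x4d,0xc7,0xfe,0xe8,0x9e}
#1 dst[0x0a+2] := {0xad,0xce}
#2 dst[0x01+3] := {0x9e,0xad,0xce}
#3 dst[0x0e+6] := {0x22,0x83,0xd8,0x44,0x89,0xac}
#4 dst[0x09+7] := {0x78,0x06,0xcb,0xbd,0x87,0x22,0x83}
query mem[0x02]=0xad, mem[0x0f]=0x83, mem[0x0b]=0xcb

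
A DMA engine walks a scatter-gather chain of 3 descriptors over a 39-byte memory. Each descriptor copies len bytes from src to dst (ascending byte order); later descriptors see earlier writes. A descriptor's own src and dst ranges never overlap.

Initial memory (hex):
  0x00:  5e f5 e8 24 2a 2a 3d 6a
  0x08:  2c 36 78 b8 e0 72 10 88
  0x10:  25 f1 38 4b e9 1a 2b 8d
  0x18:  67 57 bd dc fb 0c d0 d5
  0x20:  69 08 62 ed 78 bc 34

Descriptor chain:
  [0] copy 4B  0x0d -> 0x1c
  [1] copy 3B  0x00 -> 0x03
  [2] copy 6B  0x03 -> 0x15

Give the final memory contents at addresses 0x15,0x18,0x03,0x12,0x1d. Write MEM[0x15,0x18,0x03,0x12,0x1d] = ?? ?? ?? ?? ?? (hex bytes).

D0: mem[0x1c..0x1f] <- [72 10 88 25]
D1: mem[0x03..0x05] <- [5e f5 e8]
D2: mem[0x15..0x1a] <- [5e f5 e8 3d 6a 2c]
query mem[0x15]=0x5e, mem[0x18]=0x3d, mem[0x03]=0x5e, mem[0x12]=0x38, mem[0x1d]=0x10

MEM[0x15,0x18,0x03,0x12,0x1d] = 5e 3d 5e 38 10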